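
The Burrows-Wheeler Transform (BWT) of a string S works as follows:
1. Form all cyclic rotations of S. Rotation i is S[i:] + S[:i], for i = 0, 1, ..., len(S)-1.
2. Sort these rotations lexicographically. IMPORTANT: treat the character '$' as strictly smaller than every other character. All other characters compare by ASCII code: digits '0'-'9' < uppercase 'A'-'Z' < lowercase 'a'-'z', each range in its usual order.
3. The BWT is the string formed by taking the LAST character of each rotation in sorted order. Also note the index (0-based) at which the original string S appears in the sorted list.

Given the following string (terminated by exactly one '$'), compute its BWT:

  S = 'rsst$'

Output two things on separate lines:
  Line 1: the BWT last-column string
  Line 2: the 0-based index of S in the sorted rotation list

All 5 rotations (rotation i = S[i:]+S[:i]):
  rot[0] = rsst$
  rot[1] = sst$r
  rot[2] = st$rs
  rot[3] = t$rss
  rot[4] = $rsst
Sorted (with $ < everything):
  sorted[0] = $rsst  (last char: 't')
  sorted[1] = rsst$  (last char: '$')
  sorted[2] = sst$r  (last char: 'r')
  sorted[3] = st$rs  (last char: 's')
  sorted[4] = t$rss  (last char: 's')
Last column: t$rss
Original string S is at sorted index 1

Answer: t$rss
1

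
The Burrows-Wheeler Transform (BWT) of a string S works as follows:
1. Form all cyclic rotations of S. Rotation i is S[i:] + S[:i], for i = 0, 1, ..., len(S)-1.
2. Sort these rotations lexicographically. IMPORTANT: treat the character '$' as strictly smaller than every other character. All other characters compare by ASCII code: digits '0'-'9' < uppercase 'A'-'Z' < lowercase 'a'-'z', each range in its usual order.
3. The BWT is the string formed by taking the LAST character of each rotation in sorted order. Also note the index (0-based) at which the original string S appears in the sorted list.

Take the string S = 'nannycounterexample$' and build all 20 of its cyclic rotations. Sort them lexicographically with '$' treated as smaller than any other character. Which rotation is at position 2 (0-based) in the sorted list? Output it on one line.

All 20 rotations (rotation i = S[i:]+S[:i]):
  rot[0] = nannycounterexample$
  rot[1] = annycounterexample$n
  rot[2] = nnycounterexample$na
  rot[3] = nycounterexample$nan
  rot[4] = ycounterexample$nann
  rot[5] = counterexample$nanny
  rot[6] = ounterexample$nannyc
  rot[7] = unterexample$nannyco
  rot[8] = nterexample$nannycou
  rot[9] = terexample$nannycoun
  rot[10] = erexample$nannycount
  rot[11] = rexample$nannycounte
  rot[12] = example$nannycounter
  rot[13] = xample$nannycountere
  rot[14] = ample$nannycounterex
  rot[15] = mple$nannycounterexa
  rot[16] = ple$nannycounterexam
  rot[17] = le$nannycounterexamp
  rot[18] = e$nannycounterexampl
  rot[19] = $nannycounterexample
Sorted (with $ < everything):
  sorted[0] = $nannycounterexample
  sorted[1] = ample$nannycounterex
  sorted[2] = annycounterexample$n
  sorted[3] = counterexample$nanny
  sorted[4] = e$nannycounterexampl
  sorted[5] = erexample$nannycount
  sorted[6] = example$nannycounter
  sorted[7] = le$nannycounterexamp
  sorted[8] = mple$nannycounterexa
  sorted[9] = nannycounterexample$
  sorted[10] = nnycounterexample$na
  sorted[11] = nterexample$nannycou
  sorted[12] = nycounterexample$nan
  sorted[13] = ounterexample$nannyc
  sorted[14] = ple$nannycounterexam
  sorted[15] = rexample$nannycounte
  sorted[16] = terexample$nannycoun
  sorted[17] = unterexample$nannyco
  sorted[18] = xample$nannycountere
  sorted[19] = ycounterexample$nann
sorted[2] = annycounterexample$n

Answer: annycounterexample$n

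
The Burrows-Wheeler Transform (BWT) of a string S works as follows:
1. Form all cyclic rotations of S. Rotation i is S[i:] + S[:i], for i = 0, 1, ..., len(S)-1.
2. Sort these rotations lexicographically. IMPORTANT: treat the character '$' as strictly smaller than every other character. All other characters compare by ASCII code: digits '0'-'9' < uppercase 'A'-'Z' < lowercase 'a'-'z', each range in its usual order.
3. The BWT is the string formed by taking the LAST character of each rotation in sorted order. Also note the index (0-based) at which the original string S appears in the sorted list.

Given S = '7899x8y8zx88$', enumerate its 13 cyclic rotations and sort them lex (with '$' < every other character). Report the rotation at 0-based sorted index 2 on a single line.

Answer: 8$7899x8y8zx8

Derivation:
All 13 rotations (rotation i = S[i:]+S[:i]):
  rot[0] = 7899x8y8zx88$
  rot[1] = 899x8y8zx88$7
  rot[2] = 99x8y8zx88$78
  rot[3] = 9x8y8zx88$789
  rot[4] = x8y8zx88$7899
  rot[5] = 8y8zx88$7899x
  rot[6] = y8zx88$7899x8
  rot[7] = 8zx88$7899x8y
  rot[8] = zx88$7899x8y8
  rot[9] = x88$7899x8y8z
  rot[10] = 88$7899x8y8zx
  rot[11] = 8$7899x8y8zx8
  rot[12] = $7899x8y8zx88
Sorted (with $ < everything):
  sorted[0] = $7899x8y8zx88
  sorted[1] = 7899x8y8zx88$
  sorted[2] = 8$7899x8y8zx8
  sorted[3] = 88$7899x8y8zx
  sorted[4] = 899x8y8zx88$7
  sorted[5] = 8y8zx88$7899x
  sorted[6] = 8zx88$7899x8y
  sorted[7] = 99x8y8zx88$78
  sorted[8] = 9x8y8zx88$789
  sorted[9] = x88$7899x8y8z
  sorted[10] = x8y8zx88$7899
  sorted[11] = y8zx88$7899x8
  sorted[12] = zx88$7899x8y8
sorted[2] = 8$7899x8y8zx8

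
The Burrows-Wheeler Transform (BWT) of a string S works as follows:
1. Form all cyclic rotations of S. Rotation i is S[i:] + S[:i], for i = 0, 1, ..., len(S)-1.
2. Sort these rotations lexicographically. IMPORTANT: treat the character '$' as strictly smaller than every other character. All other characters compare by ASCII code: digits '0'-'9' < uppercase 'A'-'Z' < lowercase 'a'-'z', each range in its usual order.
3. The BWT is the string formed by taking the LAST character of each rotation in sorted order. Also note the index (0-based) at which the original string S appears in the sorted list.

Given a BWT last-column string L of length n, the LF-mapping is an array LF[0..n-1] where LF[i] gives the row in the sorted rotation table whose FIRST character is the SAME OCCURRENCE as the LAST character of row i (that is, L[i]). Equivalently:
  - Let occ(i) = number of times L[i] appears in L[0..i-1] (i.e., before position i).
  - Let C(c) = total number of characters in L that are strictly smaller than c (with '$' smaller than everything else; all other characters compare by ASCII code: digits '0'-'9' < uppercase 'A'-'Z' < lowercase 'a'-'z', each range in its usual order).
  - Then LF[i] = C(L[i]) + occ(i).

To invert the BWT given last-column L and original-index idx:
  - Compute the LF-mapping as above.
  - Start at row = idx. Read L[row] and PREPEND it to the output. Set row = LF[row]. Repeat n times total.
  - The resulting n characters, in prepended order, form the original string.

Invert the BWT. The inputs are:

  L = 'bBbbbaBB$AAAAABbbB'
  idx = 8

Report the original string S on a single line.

Answer: BBBABbAaAbABbbbAb$

Derivation:
LF mapping: 12 6 13 14 15 11 7 8 0 1 2 3 4 5 9 16 17 10
Walk LF starting at row 8, prepending L[row]:
  step 1: row=8, L[8]='$', prepend. Next row=LF[8]=0
  step 2: row=0, L[0]='b', prepend. Next row=LF[0]=12
  step 3: row=12, L[12]='A', prepend. Next row=LF[12]=4
  step 4: row=4, L[4]='b', prepend. Next row=LF[4]=15
  step 5: row=15, L[15]='b', prepend. Next row=LF[15]=16
  step 6: row=16, L[16]='b', prepend. Next row=LF[16]=17
  step 7: row=17, L[17]='B', prepend. Next row=LF[17]=10
  step 8: row=10, L[10]='A', prepend. Next row=LF[10]=2
  step 9: row=2, L[2]='b', prepend. Next row=LF[2]=13
  step 10: row=13, L[13]='A', prepend. Next row=LF[13]=5
  step 11: row=5, L[5]='a', prepend. Next row=LF[5]=11
  step 12: row=11, L[11]='A', prepend. Next row=LF[11]=3
  step 13: row=3, L[3]='b', prepend. Next row=LF[3]=14
  step 14: row=14, L[14]='B', prepend. Next row=LF[14]=9
  step 15: row=9, L[9]='A', prepend. Next row=LF[9]=1
  step 16: row=1, L[1]='B', prepend. Next row=LF[1]=6
  step 17: row=6, L[6]='B', prepend. Next row=LF[6]=7
  step 18: row=7, L[7]='B', prepend. Next row=LF[7]=8
Reversed output: BBBABbAaAbABbbbAb$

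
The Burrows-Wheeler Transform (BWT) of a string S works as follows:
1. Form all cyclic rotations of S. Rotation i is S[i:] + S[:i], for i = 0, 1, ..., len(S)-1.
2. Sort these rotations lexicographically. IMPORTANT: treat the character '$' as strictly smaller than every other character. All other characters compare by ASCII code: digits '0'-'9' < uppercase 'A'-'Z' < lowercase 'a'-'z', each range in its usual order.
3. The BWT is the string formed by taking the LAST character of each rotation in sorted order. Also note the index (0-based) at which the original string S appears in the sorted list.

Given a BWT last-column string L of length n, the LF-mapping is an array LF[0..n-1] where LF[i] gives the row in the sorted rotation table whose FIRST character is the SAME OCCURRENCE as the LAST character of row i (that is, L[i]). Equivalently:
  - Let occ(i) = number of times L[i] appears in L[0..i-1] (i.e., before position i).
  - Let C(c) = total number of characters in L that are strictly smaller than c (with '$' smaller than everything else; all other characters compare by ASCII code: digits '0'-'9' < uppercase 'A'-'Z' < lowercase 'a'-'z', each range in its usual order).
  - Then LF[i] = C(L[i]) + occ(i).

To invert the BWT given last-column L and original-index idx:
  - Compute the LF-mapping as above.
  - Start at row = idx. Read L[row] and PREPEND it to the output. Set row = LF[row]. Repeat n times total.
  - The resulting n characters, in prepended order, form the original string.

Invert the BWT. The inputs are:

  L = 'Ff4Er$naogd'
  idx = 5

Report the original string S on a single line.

Answer: dragonf4EF$

Derivation:
LF mapping: 3 6 1 2 10 0 8 4 9 7 5
Walk LF starting at row 5, prepending L[row]:
  step 1: row=5, L[5]='$', prepend. Next row=LF[5]=0
  step 2: row=0, L[0]='F', prepend. Next row=LF[0]=3
  step 3: row=3, L[3]='E', prepend. Next row=LF[3]=2
  step 4: row=2, L[2]='4', prepend. Next row=LF[2]=1
  step 5: row=1, L[1]='f', prepend. Next row=LF[1]=6
  step 6: row=6, L[6]='n', prepend. Next row=LF[6]=8
  step 7: row=8, L[8]='o', prepend. Next row=LF[8]=9
  step 8: row=9, L[9]='g', prepend. Next row=LF[9]=7
  step 9: row=7, L[7]='a', prepend. Next row=LF[7]=4
  step 10: row=4, L[4]='r', prepend. Next row=LF[4]=10
  step 11: row=10, L[10]='d', prepend. Next row=LF[10]=5
Reversed output: dragonf4EF$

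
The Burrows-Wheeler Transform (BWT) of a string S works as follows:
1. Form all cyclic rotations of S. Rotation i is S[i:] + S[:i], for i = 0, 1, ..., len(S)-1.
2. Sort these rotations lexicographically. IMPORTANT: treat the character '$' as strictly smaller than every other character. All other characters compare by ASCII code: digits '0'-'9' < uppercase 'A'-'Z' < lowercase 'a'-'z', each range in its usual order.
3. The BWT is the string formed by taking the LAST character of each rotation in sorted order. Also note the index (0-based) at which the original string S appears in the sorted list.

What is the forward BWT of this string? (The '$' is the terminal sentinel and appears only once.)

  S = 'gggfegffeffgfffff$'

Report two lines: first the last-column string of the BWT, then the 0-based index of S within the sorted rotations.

All 18 rotations (rotation i = S[i:]+S[:i]):
  rot[0] = gggfegffeffgfffff$
  rot[1] = ggfegffeffgfffff$g
  rot[2] = gfegffeffgfffff$gg
  rot[3] = fegffeffgfffff$ggg
  rot[4] = egffeffgfffff$gggf
  rot[5] = gffeffgfffff$gggfe
  rot[6] = ffeffgfffff$gggfeg
  rot[7] = feffgfffff$gggfegf
  rot[8] = effgfffff$gggfegff
  rot[9] = ffgfffff$gggfegffe
  rot[10] = fgfffff$gggfegffef
  rot[11] = gfffff$gggfegffeff
  rot[12] = fffff$gggfegffeffg
  rot[13] = ffff$gggfegffeffgf
  rot[14] = fff$gggfegffeffgff
  rot[15] = ff$gggfegffeffgfff
  rot[16] = f$gggfegffeffgffff
  rot[17] = $gggfegffeffgfffff
Sorted (with $ < everything):
  sorted[0] = $gggfegffeffgfffff  (last char: 'f')
  sorted[1] = effgfffff$gggfegff  (last char: 'f')
  sorted[2] = egffeffgfffff$gggf  (last char: 'f')
  sorted[3] = f$gggfegffeffgffff  (last char: 'f')
  sorted[4] = feffgfffff$gggfegf  (last char: 'f')
  sorted[5] = fegffeffgfffff$ggg  (last char: 'g')
  sorted[6] = ff$gggfegffeffgfff  (last char: 'f')
  sorted[7] = ffeffgfffff$gggfeg  (last char: 'g')
  sorted[8] = fff$gggfegffeffgff  (last char: 'f')
  sorted[9] = ffff$gggfegffeffgf  (last char: 'f')
  sorted[10] = fffff$gggfegffeffg  (last char: 'g')
  sorted[11] = ffgfffff$gggfegffe  (last char: 'e')
  sorted[12] = fgfffff$gggfegffef  (last char: 'f')
  sorted[13] = gfegffeffgfffff$gg  (last char: 'g')
  sorted[14] = gffeffgfffff$gggfe  (last char: 'e')
  sorted[15] = gfffff$gggfegffeff  (last char: 'f')
  sorted[16] = ggfegffeffgfffff$g  (last char: 'g')
  sorted[17] = gggfegffeffgfffff$  (last char: '$')
Last column: fffffgfgffgefgefg$
Original string S is at sorted index 17

Answer: fffffgfgffgefgefg$
17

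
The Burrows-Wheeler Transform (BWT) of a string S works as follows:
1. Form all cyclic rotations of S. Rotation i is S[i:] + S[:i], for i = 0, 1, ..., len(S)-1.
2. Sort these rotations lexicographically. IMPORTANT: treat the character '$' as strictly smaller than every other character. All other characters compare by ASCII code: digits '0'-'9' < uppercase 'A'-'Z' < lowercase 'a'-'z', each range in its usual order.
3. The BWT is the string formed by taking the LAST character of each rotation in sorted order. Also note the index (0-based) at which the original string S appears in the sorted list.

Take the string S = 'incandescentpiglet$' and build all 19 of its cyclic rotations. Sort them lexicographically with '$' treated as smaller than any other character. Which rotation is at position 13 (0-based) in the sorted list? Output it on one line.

All 19 rotations (rotation i = S[i:]+S[:i]):
  rot[0] = incandescentpiglet$
  rot[1] = ncandescentpiglet$i
  rot[2] = candescentpiglet$in
  rot[3] = andescentpiglet$inc
  rot[4] = ndescentpiglet$inca
  rot[5] = descentpiglet$incan
  rot[6] = escentpiglet$incand
  rot[7] = scentpiglet$incande
  rot[8] = centpiglet$incandes
  rot[9] = entpiglet$incandesc
  rot[10] = ntpiglet$incandesce
  rot[11] = tpiglet$incandescen
  rot[12] = piglet$incandescent
  rot[13] = iglet$incandescentp
  rot[14] = glet$incandescentpi
  rot[15] = let$incandescentpig
  rot[16] = et$incandescentpigl
  rot[17] = t$incandescentpigle
  rot[18] = $incandescentpiglet
Sorted (with $ < everything):
  sorted[0] = $incandescentpiglet
  sorted[1] = andescentpiglet$inc
  sorted[2] = candescentpiglet$in
  sorted[3] = centpiglet$incandes
  sorted[4] = descentpiglet$incan
  sorted[5] = entpiglet$incandesc
  sorted[6] = escentpiglet$incand
  sorted[7] = et$incandescentpigl
  sorted[8] = glet$incandescentpi
  sorted[9] = iglet$incandescentp
  sorted[10] = incandescentpiglet$
  sorted[11] = let$incandescentpig
  sorted[12] = ncandescentpiglet$i
  sorted[13] = ndescentpiglet$inca
  sorted[14] = ntpiglet$incandesce
  sorted[15] = piglet$incandescent
  sorted[16] = scentpiglet$incande
  sorted[17] = t$incandescentpigle
  sorted[18] = tpiglet$incandescen
sorted[13] = ndescentpiglet$inca

Answer: ndescentpiglet$inca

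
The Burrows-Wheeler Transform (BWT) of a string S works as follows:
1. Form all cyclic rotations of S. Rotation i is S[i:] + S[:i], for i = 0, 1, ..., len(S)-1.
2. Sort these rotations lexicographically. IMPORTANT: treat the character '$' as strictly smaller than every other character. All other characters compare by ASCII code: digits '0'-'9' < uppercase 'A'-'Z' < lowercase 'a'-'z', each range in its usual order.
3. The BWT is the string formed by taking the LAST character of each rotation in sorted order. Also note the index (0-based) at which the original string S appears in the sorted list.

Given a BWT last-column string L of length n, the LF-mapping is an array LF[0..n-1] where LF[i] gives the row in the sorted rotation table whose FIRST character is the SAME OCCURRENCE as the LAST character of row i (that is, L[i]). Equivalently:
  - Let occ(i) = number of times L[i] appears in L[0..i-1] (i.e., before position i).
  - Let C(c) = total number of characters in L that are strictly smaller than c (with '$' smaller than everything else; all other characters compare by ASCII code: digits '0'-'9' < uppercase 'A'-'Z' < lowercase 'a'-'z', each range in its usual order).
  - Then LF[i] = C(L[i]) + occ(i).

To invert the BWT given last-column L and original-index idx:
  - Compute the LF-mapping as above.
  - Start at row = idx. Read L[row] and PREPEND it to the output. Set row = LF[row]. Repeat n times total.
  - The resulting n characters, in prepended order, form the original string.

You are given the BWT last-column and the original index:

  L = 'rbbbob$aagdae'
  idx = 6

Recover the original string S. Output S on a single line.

Answer: baobabbadger$

Derivation:
LF mapping: 12 4 5 6 11 7 0 1 2 10 8 3 9
Walk LF starting at row 6, prepending L[row]:
  step 1: row=6, L[6]='$', prepend. Next row=LF[6]=0
  step 2: row=0, L[0]='r', prepend. Next row=LF[0]=12
  step 3: row=12, L[12]='e', prepend. Next row=LF[12]=9
  step 4: row=9, L[9]='g', prepend. Next row=LF[9]=10
  step 5: row=10, L[10]='d', prepend. Next row=LF[10]=8
  step 6: row=8, L[8]='a', prepend. Next row=LF[8]=2
  step 7: row=2, L[2]='b', prepend. Next row=LF[2]=5
  step 8: row=5, L[5]='b', prepend. Next row=LF[5]=7
  step 9: row=7, L[7]='a', prepend. Next row=LF[7]=1
  step 10: row=1, L[1]='b', prepend. Next row=LF[1]=4
  step 11: row=4, L[4]='o', prepend. Next row=LF[4]=11
  step 12: row=11, L[11]='a', prepend. Next row=LF[11]=3
  step 13: row=3, L[3]='b', prepend. Next row=LF[3]=6
Reversed output: baobabbadger$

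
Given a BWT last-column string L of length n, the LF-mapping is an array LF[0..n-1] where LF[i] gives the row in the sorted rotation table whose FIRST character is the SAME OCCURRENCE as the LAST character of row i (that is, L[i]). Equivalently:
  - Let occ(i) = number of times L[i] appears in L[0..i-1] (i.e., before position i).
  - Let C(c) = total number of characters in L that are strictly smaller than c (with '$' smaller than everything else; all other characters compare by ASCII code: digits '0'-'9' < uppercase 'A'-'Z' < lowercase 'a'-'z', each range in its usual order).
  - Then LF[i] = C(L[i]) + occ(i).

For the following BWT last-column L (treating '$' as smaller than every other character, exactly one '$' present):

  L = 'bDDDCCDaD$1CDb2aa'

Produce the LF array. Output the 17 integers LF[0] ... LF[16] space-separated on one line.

Char counts: '$':1, '1':1, '2':1, 'C':3, 'D':6, 'a':3, 'b':2
C (first-col start): C('$')=0, C('1')=1, C('2')=2, C('C')=3, C('D')=6, C('a')=12, C('b')=15
L[0]='b': occ=0, LF[0]=C('b')+0=15+0=15
L[1]='D': occ=0, LF[1]=C('D')+0=6+0=6
L[2]='D': occ=1, LF[2]=C('D')+1=6+1=7
L[3]='D': occ=2, LF[3]=C('D')+2=6+2=8
L[4]='C': occ=0, LF[4]=C('C')+0=3+0=3
L[5]='C': occ=1, LF[5]=C('C')+1=3+1=4
L[6]='D': occ=3, LF[6]=C('D')+3=6+3=9
L[7]='a': occ=0, LF[7]=C('a')+0=12+0=12
L[8]='D': occ=4, LF[8]=C('D')+4=6+4=10
L[9]='$': occ=0, LF[9]=C('$')+0=0+0=0
L[10]='1': occ=0, LF[10]=C('1')+0=1+0=1
L[11]='C': occ=2, LF[11]=C('C')+2=3+2=5
L[12]='D': occ=5, LF[12]=C('D')+5=6+5=11
L[13]='b': occ=1, LF[13]=C('b')+1=15+1=16
L[14]='2': occ=0, LF[14]=C('2')+0=2+0=2
L[15]='a': occ=1, LF[15]=C('a')+1=12+1=13
L[16]='a': occ=2, LF[16]=C('a')+2=12+2=14

Answer: 15 6 7 8 3 4 9 12 10 0 1 5 11 16 2 13 14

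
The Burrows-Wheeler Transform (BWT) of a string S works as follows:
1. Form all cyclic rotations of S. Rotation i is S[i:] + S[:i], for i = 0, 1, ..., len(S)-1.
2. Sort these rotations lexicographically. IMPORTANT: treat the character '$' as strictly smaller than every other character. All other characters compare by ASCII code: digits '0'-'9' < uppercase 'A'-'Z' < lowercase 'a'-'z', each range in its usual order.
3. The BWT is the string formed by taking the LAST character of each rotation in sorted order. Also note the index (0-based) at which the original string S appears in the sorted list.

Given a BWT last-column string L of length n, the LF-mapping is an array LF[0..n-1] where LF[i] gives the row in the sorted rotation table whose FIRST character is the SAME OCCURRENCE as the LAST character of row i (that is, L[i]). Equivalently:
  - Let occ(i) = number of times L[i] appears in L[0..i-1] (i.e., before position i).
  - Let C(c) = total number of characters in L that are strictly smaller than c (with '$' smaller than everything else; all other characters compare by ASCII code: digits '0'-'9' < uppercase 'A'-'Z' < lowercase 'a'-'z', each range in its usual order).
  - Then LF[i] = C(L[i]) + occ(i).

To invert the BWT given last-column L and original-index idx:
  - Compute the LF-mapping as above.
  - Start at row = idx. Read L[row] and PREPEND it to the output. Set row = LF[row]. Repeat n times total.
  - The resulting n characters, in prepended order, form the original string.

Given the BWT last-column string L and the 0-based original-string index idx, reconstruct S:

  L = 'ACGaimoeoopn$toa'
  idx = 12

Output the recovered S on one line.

Answer: onomatopoeiaGCA$

Derivation:
LF mapping: 1 2 3 4 7 8 10 6 11 12 14 9 0 15 13 5
Walk LF starting at row 12, prepending L[row]:
  step 1: row=12, L[12]='$', prepend. Next row=LF[12]=0
  step 2: row=0, L[0]='A', prepend. Next row=LF[0]=1
  step 3: row=1, L[1]='C', prepend. Next row=LF[1]=2
  step 4: row=2, L[2]='G', prepend. Next row=LF[2]=3
  step 5: row=3, L[3]='a', prepend. Next row=LF[3]=4
  step 6: row=4, L[4]='i', prepend. Next row=LF[4]=7
  step 7: row=7, L[7]='e', prepend. Next row=LF[7]=6
  step 8: row=6, L[6]='o', prepend. Next row=LF[6]=10
  step 9: row=10, L[10]='p', prepend. Next row=LF[10]=14
  step 10: row=14, L[14]='o', prepend. Next row=LF[14]=13
  step 11: row=13, L[13]='t', prepend. Next row=LF[13]=15
  step 12: row=15, L[15]='a', prepend. Next row=LF[15]=5
  step 13: row=5, L[5]='m', prepend. Next row=LF[5]=8
  step 14: row=8, L[8]='o', prepend. Next row=LF[8]=11
  step 15: row=11, L[11]='n', prepend. Next row=LF[11]=9
  step 16: row=9, L[9]='o', prepend. Next row=LF[9]=12
Reversed output: onomatopoeiaGCA$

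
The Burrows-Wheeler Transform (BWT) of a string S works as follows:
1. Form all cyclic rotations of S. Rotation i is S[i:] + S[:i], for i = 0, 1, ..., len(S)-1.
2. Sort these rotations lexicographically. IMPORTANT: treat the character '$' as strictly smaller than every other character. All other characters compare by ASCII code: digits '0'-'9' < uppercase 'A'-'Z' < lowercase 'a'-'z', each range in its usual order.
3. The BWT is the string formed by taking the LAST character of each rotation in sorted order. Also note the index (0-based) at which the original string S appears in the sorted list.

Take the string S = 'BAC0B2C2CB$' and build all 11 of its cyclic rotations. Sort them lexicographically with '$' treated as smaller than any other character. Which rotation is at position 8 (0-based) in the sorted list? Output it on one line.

Answer: C0B2C2CB$BA

Derivation:
All 11 rotations (rotation i = S[i:]+S[:i]):
  rot[0] = BAC0B2C2CB$
  rot[1] = AC0B2C2CB$B
  rot[2] = C0B2C2CB$BA
  rot[3] = 0B2C2CB$BAC
  rot[4] = B2C2CB$BAC0
  rot[5] = 2C2CB$BAC0B
  rot[6] = C2CB$BAC0B2
  rot[7] = 2CB$BAC0B2C
  rot[8] = CB$BAC0B2C2
  rot[9] = B$BAC0B2C2C
  rot[10] = $BAC0B2C2CB
Sorted (with $ < everything):
  sorted[0] = $BAC0B2C2CB
  sorted[1] = 0B2C2CB$BAC
  sorted[2] = 2C2CB$BAC0B
  sorted[3] = 2CB$BAC0B2C
  sorted[4] = AC0B2C2CB$B
  sorted[5] = B$BAC0B2C2C
  sorted[6] = B2C2CB$BAC0
  sorted[7] = BAC0B2C2CB$
  sorted[8] = C0B2C2CB$BA
  sorted[9] = C2CB$BAC0B2
  sorted[10] = CB$BAC0B2C2
sorted[8] = C0B2C2CB$BA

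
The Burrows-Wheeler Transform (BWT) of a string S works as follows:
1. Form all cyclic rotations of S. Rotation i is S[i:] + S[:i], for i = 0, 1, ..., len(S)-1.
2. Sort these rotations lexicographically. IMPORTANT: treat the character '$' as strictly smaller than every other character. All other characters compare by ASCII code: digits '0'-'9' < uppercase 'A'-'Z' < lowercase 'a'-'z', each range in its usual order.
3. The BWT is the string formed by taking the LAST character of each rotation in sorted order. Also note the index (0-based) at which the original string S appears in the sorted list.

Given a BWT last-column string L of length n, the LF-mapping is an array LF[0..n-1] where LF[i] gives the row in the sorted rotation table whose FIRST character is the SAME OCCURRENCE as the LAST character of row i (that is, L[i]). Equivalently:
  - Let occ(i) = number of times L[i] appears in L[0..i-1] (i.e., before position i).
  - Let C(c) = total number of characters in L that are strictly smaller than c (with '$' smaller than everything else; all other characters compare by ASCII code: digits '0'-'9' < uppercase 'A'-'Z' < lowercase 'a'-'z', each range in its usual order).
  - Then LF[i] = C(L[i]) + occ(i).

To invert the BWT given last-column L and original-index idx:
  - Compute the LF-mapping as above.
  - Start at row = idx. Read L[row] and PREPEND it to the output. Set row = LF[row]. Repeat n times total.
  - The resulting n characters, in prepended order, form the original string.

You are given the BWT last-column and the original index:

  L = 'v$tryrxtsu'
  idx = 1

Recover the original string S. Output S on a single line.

Answer: rsxuytrtv$

Derivation:
LF mapping: 7 0 4 1 9 2 8 5 3 6
Walk LF starting at row 1, prepending L[row]:
  step 1: row=1, L[1]='$', prepend. Next row=LF[1]=0
  step 2: row=0, L[0]='v', prepend. Next row=LF[0]=7
  step 3: row=7, L[7]='t', prepend. Next row=LF[7]=5
  step 4: row=5, L[5]='r', prepend. Next row=LF[5]=2
  step 5: row=2, L[2]='t', prepend. Next row=LF[2]=4
  step 6: row=4, L[4]='y', prepend. Next row=LF[4]=9
  step 7: row=9, L[9]='u', prepend. Next row=LF[9]=6
  step 8: row=6, L[6]='x', prepend. Next row=LF[6]=8
  step 9: row=8, L[8]='s', prepend. Next row=LF[8]=3
  step 10: row=3, L[3]='r', prepend. Next row=LF[3]=1
Reversed output: rsxuytrtv$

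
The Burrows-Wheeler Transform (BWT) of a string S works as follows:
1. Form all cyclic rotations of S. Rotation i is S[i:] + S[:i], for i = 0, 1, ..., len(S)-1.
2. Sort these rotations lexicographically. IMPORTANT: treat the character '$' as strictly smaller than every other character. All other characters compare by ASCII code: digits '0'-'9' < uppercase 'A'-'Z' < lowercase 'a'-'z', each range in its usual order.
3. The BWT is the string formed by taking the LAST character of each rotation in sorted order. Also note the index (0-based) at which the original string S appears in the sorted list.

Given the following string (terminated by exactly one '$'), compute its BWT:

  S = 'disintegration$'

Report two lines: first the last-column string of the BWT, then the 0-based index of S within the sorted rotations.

All 15 rotations (rotation i = S[i:]+S[:i]):
  rot[0] = disintegration$
  rot[1] = isintegration$d
  rot[2] = sintegration$di
  rot[3] = integration$dis
  rot[4] = ntegration$disi
  rot[5] = tegration$disin
  rot[6] = egration$disint
  rot[7] = gration$disinte
  rot[8] = ration$disinteg
  rot[9] = ation$disintegr
  rot[10] = tion$disintegra
  rot[11] = ion$disintegrat
  rot[12] = on$disintegrati
  rot[13] = n$disintegratio
  rot[14] = $disintegration
Sorted (with $ < everything):
  sorted[0] = $disintegration  (last char: 'n')
  sorted[1] = ation$disintegr  (last char: 'r')
  sorted[2] = disintegration$  (last char: '$')
  sorted[3] = egration$disint  (last char: 't')
  sorted[4] = gration$disinte  (last char: 'e')
  sorted[5] = integration$dis  (last char: 's')
  sorted[6] = ion$disintegrat  (last char: 't')
  sorted[7] = isintegration$d  (last char: 'd')
  sorted[8] = n$disintegratio  (last char: 'o')
  sorted[9] = ntegration$disi  (last char: 'i')
  sorted[10] = on$disintegrati  (last char: 'i')
  sorted[11] = ration$disinteg  (last char: 'g')
  sorted[12] = sintegration$di  (last char: 'i')
  sorted[13] = tegration$disin  (last char: 'n')
  sorted[14] = tion$disintegra  (last char: 'a')
Last column: nr$testdoiigina
Original string S is at sorted index 2

Answer: nr$testdoiigina
2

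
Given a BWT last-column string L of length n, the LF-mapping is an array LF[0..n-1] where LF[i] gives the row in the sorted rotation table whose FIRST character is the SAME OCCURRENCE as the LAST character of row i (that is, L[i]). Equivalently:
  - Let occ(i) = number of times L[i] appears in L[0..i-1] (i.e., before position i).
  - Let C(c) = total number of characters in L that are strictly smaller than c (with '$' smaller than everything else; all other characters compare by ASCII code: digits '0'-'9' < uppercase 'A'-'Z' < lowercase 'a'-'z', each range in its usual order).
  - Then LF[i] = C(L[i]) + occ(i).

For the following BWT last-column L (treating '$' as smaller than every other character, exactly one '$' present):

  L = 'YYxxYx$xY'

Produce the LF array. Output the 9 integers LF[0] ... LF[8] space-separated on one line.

Answer: 1 2 5 6 3 7 0 8 4

Derivation:
Char counts: '$':1, 'Y':4, 'x':4
C (first-col start): C('$')=0, C('Y')=1, C('x')=5
L[0]='Y': occ=0, LF[0]=C('Y')+0=1+0=1
L[1]='Y': occ=1, LF[1]=C('Y')+1=1+1=2
L[2]='x': occ=0, LF[2]=C('x')+0=5+0=5
L[3]='x': occ=1, LF[3]=C('x')+1=5+1=6
L[4]='Y': occ=2, LF[4]=C('Y')+2=1+2=3
L[5]='x': occ=2, LF[5]=C('x')+2=5+2=7
L[6]='$': occ=0, LF[6]=C('$')+0=0+0=0
L[7]='x': occ=3, LF[7]=C('x')+3=5+3=8
L[8]='Y': occ=3, LF[8]=C('Y')+3=1+3=4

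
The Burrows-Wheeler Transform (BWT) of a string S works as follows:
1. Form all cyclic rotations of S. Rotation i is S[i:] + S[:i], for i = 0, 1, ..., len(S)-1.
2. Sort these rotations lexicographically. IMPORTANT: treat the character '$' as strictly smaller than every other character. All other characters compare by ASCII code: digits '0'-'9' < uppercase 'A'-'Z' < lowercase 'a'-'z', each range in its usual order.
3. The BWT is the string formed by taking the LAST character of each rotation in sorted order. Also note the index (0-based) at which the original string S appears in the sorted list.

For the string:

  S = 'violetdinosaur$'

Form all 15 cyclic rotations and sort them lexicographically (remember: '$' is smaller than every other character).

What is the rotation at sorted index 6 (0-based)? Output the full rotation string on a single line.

Answer: letdinosaur$vio

Derivation:
All 15 rotations (rotation i = S[i:]+S[:i]):
  rot[0] = violetdinosaur$
  rot[1] = ioletdinosaur$v
  rot[2] = oletdinosaur$vi
  rot[3] = letdinosaur$vio
  rot[4] = etdinosaur$viol
  rot[5] = tdinosaur$viole
  rot[6] = dinosaur$violet
  rot[7] = inosaur$violetd
  rot[8] = nosaur$violetdi
  rot[9] = osaur$violetdin
  rot[10] = saur$violetdino
  rot[11] = aur$violetdinos
  rot[12] = ur$violetdinosa
  rot[13] = r$violetdinosau
  rot[14] = $violetdinosaur
Sorted (with $ < everything):
  sorted[0] = $violetdinosaur
  sorted[1] = aur$violetdinos
  sorted[2] = dinosaur$violet
  sorted[3] = etdinosaur$viol
  sorted[4] = inosaur$violetd
  sorted[5] = ioletdinosaur$v
  sorted[6] = letdinosaur$vio
  sorted[7] = nosaur$violetdi
  sorted[8] = oletdinosaur$vi
  sorted[9] = osaur$violetdin
  sorted[10] = r$violetdinosau
  sorted[11] = saur$violetdino
  sorted[12] = tdinosaur$viole
  sorted[13] = ur$violetdinosa
  sorted[14] = violetdinosaur$
sorted[6] = letdinosaur$vio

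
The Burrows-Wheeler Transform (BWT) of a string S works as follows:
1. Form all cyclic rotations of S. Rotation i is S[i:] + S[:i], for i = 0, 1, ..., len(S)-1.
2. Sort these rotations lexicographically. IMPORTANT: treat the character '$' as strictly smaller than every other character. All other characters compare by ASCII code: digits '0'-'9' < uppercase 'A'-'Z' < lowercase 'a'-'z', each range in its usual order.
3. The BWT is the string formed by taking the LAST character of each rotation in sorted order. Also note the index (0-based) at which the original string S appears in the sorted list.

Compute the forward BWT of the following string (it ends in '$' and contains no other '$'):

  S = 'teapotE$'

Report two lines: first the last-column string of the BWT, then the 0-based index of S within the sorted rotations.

Answer: Etetpao$
7

Derivation:
All 8 rotations (rotation i = S[i:]+S[:i]):
  rot[0] = teapotE$
  rot[1] = eapotE$t
  rot[2] = apotE$te
  rot[3] = potE$tea
  rot[4] = otE$teap
  rot[5] = tE$teapo
  rot[6] = E$teapot
  rot[7] = $teapotE
Sorted (with $ < everything):
  sorted[0] = $teapotE  (last char: 'E')
  sorted[1] = E$teapot  (last char: 't')
  sorted[2] = apotE$te  (last char: 'e')
  sorted[3] = eapotE$t  (last char: 't')
  sorted[4] = otE$teap  (last char: 'p')
  sorted[5] = potE$tea  (last char: 'a')
  sorted[6] = tE$teapo  (last char: 'o')
  sorted[7] = teapotE$  (last char: '$')
Last column: Etetpao$
Original string S is at sorted index 7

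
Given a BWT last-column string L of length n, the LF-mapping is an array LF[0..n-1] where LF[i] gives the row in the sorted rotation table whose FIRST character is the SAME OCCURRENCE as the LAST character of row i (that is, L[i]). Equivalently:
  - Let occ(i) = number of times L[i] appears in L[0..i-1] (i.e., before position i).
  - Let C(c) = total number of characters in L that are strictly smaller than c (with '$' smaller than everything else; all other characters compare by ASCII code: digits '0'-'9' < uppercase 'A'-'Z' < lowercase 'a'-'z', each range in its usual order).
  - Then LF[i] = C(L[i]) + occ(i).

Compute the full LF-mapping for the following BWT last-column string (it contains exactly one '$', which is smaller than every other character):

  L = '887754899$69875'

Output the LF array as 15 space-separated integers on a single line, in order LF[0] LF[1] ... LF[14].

Answer: 8 9 5 6 2 1 10 12 13 0 4 14 11 7 3

Derivation:
Char counts: '$':1, '4':1, '5':2, '6':1, '7':3, '8':4, '9':3
C (first-col start): C('$')=0, C('4')=1, C('5')=2, C('6')=4, C('7')=5, C('8')=8, C('9')=12
L[0]='8': occ=0, LF[0]=C('8')+0=8+0=8
L[1]='8': occ=1, LF[1]=C('8')+1=8+1=9
L[2]='7': occ=0, LF[2]=C('7')+0=5+0=5
L[3]='7': occ=1, LF[3]=C('7')+1=5+1=6
L[4]='5': occ=0, LF[4]=C('5')+0=2+0=2
L[5]='4': occ=0, LF[5]=C('4')+0=1+0=1
L[6]='8': occ=2, LF[6]=C('8')+2=8+2=10
L[7]='9': occ=0, LF[7]=C('9')+0=12+0=12
L[8]='9': occ=1, LF[8]=C('9')+1=12+1=13
L[9]='$': occ=0, LF[9]=C('$')+0=0+0=0
L[10]='6': occ=0, LF[10]=C('6')+0=4+0=4
L[11]='9': occ=2, LF[11]=C('9')+2=12+2=14
L[12]='8': occ=3, LF[12]=C('8')+3=8+3=11
L[13]='7': occ=2, LF[13]=C('7')+2=5+2=7
L[14]='5': occ=1, LF[14]=C('5')+1=2+1=3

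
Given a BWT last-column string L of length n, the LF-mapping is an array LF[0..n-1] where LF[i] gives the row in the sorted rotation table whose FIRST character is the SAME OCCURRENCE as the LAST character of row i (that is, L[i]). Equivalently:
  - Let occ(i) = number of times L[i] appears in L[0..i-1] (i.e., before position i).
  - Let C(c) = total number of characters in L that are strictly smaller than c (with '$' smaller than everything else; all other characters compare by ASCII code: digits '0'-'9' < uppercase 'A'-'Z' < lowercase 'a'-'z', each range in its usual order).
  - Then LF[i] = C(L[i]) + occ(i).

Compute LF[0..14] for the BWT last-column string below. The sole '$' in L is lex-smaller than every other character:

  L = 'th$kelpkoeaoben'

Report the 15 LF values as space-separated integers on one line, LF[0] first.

Answer: 14 6 0 7 3 9 13 8 11 4 1 12 2 5 10

Derivation:
Char counts: '$':1, 'a':1, 'b':1, 'e':3, 'h':1, 'k':2, 'l':1, 'n':1, 'o':2, 'p':1, 't':1
C (first-col start): C('$')=0, C('a')=1, C('b')=2, C('e')=3, C('h')=6, C('k')=7, C('l')=9, C('n')=10, C('o')=11, C('p')=13, C('t')=14
L[0]='t': occ=0, LF[0]=C('t')+0=14+0=14
L[1]='h': occ=0, LF[1]=C('h')+0=6+0=6
L[2]='$': occ=0, LF[2]=C('$')+0=0+0=0
L[3]='k': occ=0, LF[3]=C('k')+0=7+0=7
L[4]='e': occ=0, LF[4]=C('e')+0=3+0=3
L[5]='l': occ=0, LF[5]=C('l')+0=9+0=9
L[6]='p': occ=0, LF[6]=C('p')+0=13+0=13
L[7]='k': occ=1, LF[7]=C('k')+1=7+1=8
L[8]='o': occ=0, LF[8]=C('o')+0=11+0=11
L[9]='e': occ=1, LF[9]=C('e')+1=3+1=4
L[10]='a': occ=0, LF[10]=C('a')+0=1+0=1
L[11]='o': occ=1, LF[11]=C('o')+1=11+1=12
L[12]='b': occ=0, LF[12]=C('b')+0=2+0=2
L[13]='e': occ=2, LF[13]=C('e')+2=3+2=5
L[14]='n': occ=0, LF[14]=C('n')+0=10+0=10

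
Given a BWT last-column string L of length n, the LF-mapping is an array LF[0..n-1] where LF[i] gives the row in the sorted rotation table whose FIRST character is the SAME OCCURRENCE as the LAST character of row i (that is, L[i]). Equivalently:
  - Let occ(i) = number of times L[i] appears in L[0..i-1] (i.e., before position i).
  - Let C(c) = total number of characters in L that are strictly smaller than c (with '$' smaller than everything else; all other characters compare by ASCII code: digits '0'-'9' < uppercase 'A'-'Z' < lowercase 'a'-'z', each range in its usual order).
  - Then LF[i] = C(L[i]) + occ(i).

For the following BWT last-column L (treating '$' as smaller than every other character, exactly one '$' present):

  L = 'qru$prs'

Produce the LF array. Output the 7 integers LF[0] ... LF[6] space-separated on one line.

Answer: 2 3 6 0 1 4 5

Derivation:
Char counts: '$':1, 'p':1, 'q':1, 'r':2, 's':1, 'u':1
C (first-col start): C('$')=0, C('p')=1, C('q')=2, C('r')=3, C('s')=5, C('u')=6
L[0]='q': occ=0, LF[0]=C('q')+0=2+0=2
L[1]='r': occ=0, LF[1]=C('r')+0=3+0=3
L[2]='u': occ=0, LF[2]=C('u')+0=6+0=6
L[3]='$': occ=0, LF[3]=C('$')+0=0+0=0
L[4]='p': occ=0, LF[4]=C('p')+0=1+0=1
L[5]='r': occ=1, LF[5]=C('r')+1=3+1=4
L[6]='s': occ=0, LF[6]=C('s')+0=5+0=5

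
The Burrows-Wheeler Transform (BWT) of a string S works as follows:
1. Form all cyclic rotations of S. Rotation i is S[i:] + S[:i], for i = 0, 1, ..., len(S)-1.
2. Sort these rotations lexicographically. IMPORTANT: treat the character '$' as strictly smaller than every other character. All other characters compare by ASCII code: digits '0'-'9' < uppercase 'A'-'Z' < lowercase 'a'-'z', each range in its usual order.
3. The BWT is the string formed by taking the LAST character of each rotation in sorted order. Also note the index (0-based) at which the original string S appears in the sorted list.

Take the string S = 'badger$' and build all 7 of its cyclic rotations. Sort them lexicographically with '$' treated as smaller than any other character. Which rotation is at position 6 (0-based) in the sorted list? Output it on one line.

All 7 rotations (rotation i = S[i:]+S[:i]):
  rot[0] = badger$
  rot[1] = adger$b
  rot[2] = dger$ba
  rot[3] = ger$bad
  rot[4] = er$badg
  rot[5] = r$badge
  rot[6] = $badger
Sorted (with $ < everything):
  sorted[0] = $badger
  sorted[1] = adger$b
  sorted[2] = badger$
  sorted[3] = dger$ba
  sorted[4] = er$badg
  sorted[5] = ger$bad
  sorted[6] = r$badge
sorted[6] = r$badge

Answer: r$badge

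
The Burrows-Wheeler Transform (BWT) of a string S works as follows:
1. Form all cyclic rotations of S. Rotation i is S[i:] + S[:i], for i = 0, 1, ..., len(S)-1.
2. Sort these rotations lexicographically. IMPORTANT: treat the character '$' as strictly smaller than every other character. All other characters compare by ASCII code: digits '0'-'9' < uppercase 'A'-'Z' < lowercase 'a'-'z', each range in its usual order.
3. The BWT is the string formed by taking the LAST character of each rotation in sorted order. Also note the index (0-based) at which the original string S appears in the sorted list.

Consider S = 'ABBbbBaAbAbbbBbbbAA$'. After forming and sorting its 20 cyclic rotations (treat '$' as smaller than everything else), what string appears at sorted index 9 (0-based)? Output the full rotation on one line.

All 20 rotations (rotation i = S[i:]+S[:i]):
  rot[0] = ABBbbBaAbAbbbBbbbAA$
  rot[1] = BBbbBaAbAbbbBbbbAA$A
  rot[2] = BbbBaAbAbbbBbbbAA$AB
  rot[3] = bbBaAbAbbbBbbbAA$ABB
  rot[4] = bBaAbAbbbBbbbAA$ABBb
  rot[5] = BaAbAbbbBbbbAA$ABBbb
  rot[6] = aAbAbbbBbbbAA$ABBbbB
  rot[7] = AbAbbbBbbbAA$ABBbbBa
  rot[8] = bAbbbBbbbAA$ABBbbBaA
  rot[9] = AbbbBbbbAA$ABBbbBaAb
  rot[10] = bbbBbbbAA$ABBbbBaAbA
  rot[11] = bbBbbbAA$ABBbbBaAbAb
  rot[12] = bBbbbAA$ABBbbBaAbAbb
  rot[13] = BbbbAA$ABBbbBaAbAbbb
  rot[14] = bbbAA$ABBbbBaAbAbbbB
  rot[15] = bbAA$ABBbbBaAbAbbbBb
  rot[16] = bAA$ABBbbBaAbAbbbBbb
  rot[17] = AA$ABBbbBaAbAbbbBbbb
  rot[18] = A$ABBbbBaAbAbbbBbbbA
  rot[19] = $ABBbbBaAbAbbbBbbbAA
Sorted (with $ < everything):
  sorted[0] = $ABBbbBaAbAbbbBbbbAA
  sorted[1] = A$ABBbbBaAbAbbbBbbbA
  sorted[2] = AA$ABBbbBaAbAbbbBbbb
  sorted[3] = ABBbbBaAbAbbbBbbbAA$
  sorted[4] = AbAbbbBbbbAA$ABBbbBa
  sorted[5] = AbbbBbbbAA$ABBbbBaAb
  sorted[6] = BBbbBaAbAbbbBbbbAA$A
  sorted[7] = BaAbAbbbBbbbAA$ABBbb
  sorted[8] = BbbBaAbAbbbBbbbAA$AB
  sorted[9] = BbbbAA$ABBbbBaAbAbbb
  sorted[10] = aAbAbbbBbbbAA$ABBbbB
  sorted[11] = bAA$ABBbbBaAbAbbbBbb
  sorted[12] = bAbbbBbbbAA$ABBbbBaA
  sorted[13] = bBaAbAbbbBbbbAA$ABBb
  sorted[14] = bBbbbAA$ABBbbBaAbAbb
  sorted[15] = bbAA$ABBbbBaAbAbbbBb
  sorted[16] = bbBaAbAbbbBbbbAA$ABB
  sorted[17] = bbBbbbAA$ABBbbBaAbAb
  sorted[18] = bbbAA$ABBbbBaAbAbbbB
  sorted[19] = bbbBbbbAA$ABBbbBaAbA
sorted[9] = BbbbAA$ABBbbBaAbAbbb

Answer: BbbbAA$ABBbbBaAbAbbb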